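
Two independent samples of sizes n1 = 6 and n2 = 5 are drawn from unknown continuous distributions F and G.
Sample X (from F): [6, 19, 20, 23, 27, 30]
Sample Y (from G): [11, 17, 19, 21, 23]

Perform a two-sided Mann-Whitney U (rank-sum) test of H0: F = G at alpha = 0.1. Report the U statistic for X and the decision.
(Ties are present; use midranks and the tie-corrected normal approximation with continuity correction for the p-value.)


Step 1: Combine and sort all 11 observations; assign midranks.
sorted (value, group): (6,X), (11,Y), (17,Y), (19,X), (19,Y), (20,X), (21,Y), (23,X), (23,Y), (27,X), (30,X)
ranks: 6->1, 11->2, 17->3, 19->4.5, 19->4.5, 20->6, 21->7, 23->8.5, 23->8.5, 27->10, 30->11
Step 2: Rank sum for X: R1 = 1 + 4.5 + 6 + 8.5 + 10 + 11 = 41.
Step 3: U_X = R1 - n1(n1+1)/2 = 41 - 6*7/2 = 41 - 21 = 20.
       U_Y = n1*n2 - U_X = 30 - 20 = 10.
Step 4: Ties are present, so use the tie-corrected normal approximation (with continuity correction) for the p-value.
Step 5: p-value = 0.409176; compare to alpha = 0.1. fail to reject H0.

U_X = 20, p = 0.409176, fail to reject H0 at alpha = 0.1.


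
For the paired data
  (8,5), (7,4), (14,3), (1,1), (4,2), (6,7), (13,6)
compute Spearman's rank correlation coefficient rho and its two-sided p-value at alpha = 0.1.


Step 1: Rank x and y separately (midranks; no ties here).
rank(x): 8->5, 7->4, 14->7, 1->1, 4->2, 6->3, 13->6
rank(y): 5->5, 4->4, 3->3, 1->1, 2->2, 7->7, 6->6
Step 2: d_i = R_x(i) - R_y(i); compute d_i^2.
  (5-5)^2=0, (4-4)^2=0, (7-3)^2=16, (1-1)^2=0, (2-2)^2=0, (3-7)^2=16, (6-6)^2=0
sum(d^2) = 32.
Step 3: rho = 1 - 6*32 / (7*(7^2 - 1)) = 1 - 192/336 = 0.428571.
Step 4: Under H0, t = rho * sqrt((n-2)/(1-rho^2)) = 1.0607 ~ t(5).
Step 5: Two-sided p-value from the t-distribution with 5 df = 0.337368.
Step 6: alpha = 0.1. fail to reject H0.

rho = 0.4286, p = 0.337368, fail to reject H0 at alpha = 0.1.


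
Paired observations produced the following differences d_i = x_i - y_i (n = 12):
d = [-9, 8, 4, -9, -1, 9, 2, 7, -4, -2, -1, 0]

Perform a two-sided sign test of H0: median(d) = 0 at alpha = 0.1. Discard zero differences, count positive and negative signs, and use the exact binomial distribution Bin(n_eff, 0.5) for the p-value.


Step 1: Discard zero differences. Original n = 12; n_eff = number of nonzero differences = 11.
Nonzero differences (with sign): -9, +8, +4, -9, -1, +9, +2, +7, -4, -2, -1
Step 2: Count signs: positive = 5, negative = 6.
Step 3: Under H0: P(positive) = 0.5, so the number of positives S ~ Bin(11, 0.5).
Step 4: Two-sided exact p-value = sum of Bin(11,0.5) probabilities at or below the observed probability = 1.000000.
Step 5: alpha = 0.1. fail to reject H0.

n_eff = 11, pos = 5, neg = 6, p = 1.000000, fail to reject H0.


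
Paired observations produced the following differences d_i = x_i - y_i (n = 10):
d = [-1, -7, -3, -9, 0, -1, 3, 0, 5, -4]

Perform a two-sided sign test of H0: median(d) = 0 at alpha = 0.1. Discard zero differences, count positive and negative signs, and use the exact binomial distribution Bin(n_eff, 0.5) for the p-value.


Step 1: Discard zero differences. Original n = 10; n_eff = number of nonzero differences = 8.
Nonzero differences (with sign): -1, -7, -3, -9, -1, +3, +5, -4
Step 2: Count signs: positive = 2, negative = 6.
Step 3: Under H0: P(positive) = 0.5, so the number of positives S ~ Bin(8, 0.5).
Step 4: Two-sided exact p-value = sum of Bin(8,0.5) probabilities at or below the observed probability = 0.289062.
Step 5: alpha = 0.1. fail to reject H0.

n_eff = 8, pos = 2, neg = 6, p = 0.289062, fail to reject H0.


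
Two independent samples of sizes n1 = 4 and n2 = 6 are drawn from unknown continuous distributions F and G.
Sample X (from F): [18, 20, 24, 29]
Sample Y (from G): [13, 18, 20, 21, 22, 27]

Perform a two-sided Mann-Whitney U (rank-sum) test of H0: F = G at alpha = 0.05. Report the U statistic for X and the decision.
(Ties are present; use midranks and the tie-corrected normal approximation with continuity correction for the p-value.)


Step 1: Combine and sort all 10 observations; assign midranks.
sorted (value, group): (13,Y), (18,X), (18,Y), (20,X), (20,Y), (21,Y), (22,Y), (24,X), (27,Y), (29,X)
ranks: 13->1, 18->2.5, 18->2.5, 20->4.5, 20->4.5, 21->6, 22->7, 24->8, 27->9, 29->10
Step 2: Rank sum for X: R1 = 2.5 + 4.5 + 8 + 10 = 25.
Step 3: U_X = R1 - n1(n1+1)/2 = 25 - 4*5/2 = 25 - 10 = 15.
       U_Y = n1*n2 - U_X = 24 - 15 = 9.
Step 4: Ties are present, so use the tie-corrected normal approximation (with continuity correction) for the p-value.
Step 5: p-value = 0.591778; compare to alpha = 0.05. fail to reject H0.

U_X = 15, p = 0.591778, fail to reject H0 at alpha = 0.05.


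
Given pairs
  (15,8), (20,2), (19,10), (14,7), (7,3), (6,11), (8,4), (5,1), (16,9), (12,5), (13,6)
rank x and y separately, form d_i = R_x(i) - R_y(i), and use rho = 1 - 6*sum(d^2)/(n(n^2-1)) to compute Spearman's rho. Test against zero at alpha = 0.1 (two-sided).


Step 1: Rank x and y separately (midranks; no ties here).
rank(x): 15->8, 20->11, 19->10, 14->7, 7->3, 6->2, 8->4, 5->1, 16->9, 12->5, 13->6
rank(y): 8->8, 2->2, 10->10, 7->7, 3->3, 11->11, 4->4, 1->1, 9->9, 5->5, 6->6
Step 2: d_i = R_x(i) - R_y(i); compute d_i^2.
  (8-8)^2=0, (11-2)^2=81, (10-10)^2=0, (7-7)^2=0, (3-3)^2=0, (2-11)^2=81, (4-4)^2=0, (1-1)^2=0, (9-9)^2=0, (5-5)^2=0, (6-6)^2=0
sum(d^2) = 162.
Step 3: rho = 1 - 6*162 / (11*(11^2 - 1)) = 1 - 972/1320 = 0.263636.
Step 4: Under H0, t = rho * sqrt((n-2)/(1-rho^2)) = 0.8199 ~ t(9).
Step 5: Two-sided p-value from the t-distribution with 9 df = 0.433441.
Step 6: alpha = 0.1. fail to reject H0.

rho = 0.2636, p = 0.433441, fail to reject H0 at alpha = 0.1.


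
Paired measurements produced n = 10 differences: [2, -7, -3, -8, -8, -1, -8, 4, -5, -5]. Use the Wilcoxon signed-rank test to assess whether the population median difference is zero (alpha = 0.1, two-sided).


Step 1: Drop any zero differences (none here) and take |d_i|.
|d| = [2, 7, 3, 8, 8, 1, 8, 4, 5, 5]
Step 2: Midrank |d_i| (ties get averaged ranks).
ranks: |2|->2, |7|->7, |3|->3, |8|->9, |8|->9, |1|->1, |8|->9, |4|->4, |5|->5.5, |5|->5.5
Step 3: Attach original signs; sum ranks with positive sign and with negative sign.
W+ = 2 + 4 = 6
W- = 7 + 3 + 9 + 9 + 1 + 9 + 5.5 + 5.5 = 49
(Check: W+ + W- = 55 should equal n(n+1)/2 = 55.)
Step 4: Test statistic W = min(W+, W-) = 6.
Step 5: Ties in |d|, so use the tie-corrected normal approximation.
        E[W] = n(n+1)/4 = 10*11/4 = 27.5.
        Tie groups: |d|=5 (t=2), |d|=8 (t=3); sum(t^3 - t) = 30.
        Var[W] = n(n+1)(2n+1)/24 - sum(t^3-t)/48 = 2310/24 - 30/48 = 95.625.
        z = (W - E[W]) / sqrt(Var[W]) = (6 - 27.5) / 9.7788 = -2.1986.
        Two-sided p = 2*Phi(z) = 0.027904.
Step 6: alpha = 0.1. reject H0.

W+ = 6, W- = 49, W = min = 6, p = 0.027904, reject H0.


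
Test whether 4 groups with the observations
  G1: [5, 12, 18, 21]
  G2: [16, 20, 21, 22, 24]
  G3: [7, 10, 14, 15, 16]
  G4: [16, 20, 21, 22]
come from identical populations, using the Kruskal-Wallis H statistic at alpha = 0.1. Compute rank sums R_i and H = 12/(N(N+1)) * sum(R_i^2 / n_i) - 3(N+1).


Step 1: Combine all N = 18 observations and assign midranks.
sorted (value, group, rank): (5,G1,1), (7,G3,2), (10,G3,3), (12,G1,4), (14,G3,5), (15,G3,6), (16,G2,8), (16,G3,8), (16,G4,8), (18,G1,10), (20,G2,11.5), (20,G4,11.5), (21,G1,14), (21,G2,14), (21,G4,14), (22,G2,16.5), (22,G4,16.5), (24,G2,18)
Step 2: Sum ranks within each group.
R_1 = 29 (n_1 = 4)
R_2 = 68 (n_2 = 5)
R_3 = 24 (n_3 = 5)
R_4 = 50 (n_4 = 4)
Step 3: H = 12/(N(N+1)) * sum(R_i^2/n_i) - 3(N+1)
     = 12/(18*19) * (29^2/4 + 68^2/5 + 24^2/5 + 50^2/4) - 3*19
     = 0.035088 * 1875.25 - 57
     = 8.798246.
Step 4: Ties present; correction factor C = 1 - 60/(18^3 - 18) = 0.989680. Corrected H = 8.798246 / 0.989680 = 8.889990.
Step 5: Under H0, H ~ chi^2(3); p-value = 0.030790.
Step 6: alpha = 0.1. reject H0.

H = 8.8900, df = 3, p = 0.030790, reject H0.


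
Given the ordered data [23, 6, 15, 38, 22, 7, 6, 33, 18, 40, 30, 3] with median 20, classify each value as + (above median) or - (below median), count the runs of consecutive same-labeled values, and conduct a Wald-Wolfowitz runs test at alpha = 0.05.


Step 1: Compute median = 20; label A = above, B = below.
Labels in order: ABBAABBABAAB  (n_A = 6, n_B = 6)
Step 2: Count runs R = 8.
Step 3: Under H0 (random ordering), E[R] = 2*n_A*n_B/(n_A+n_B) + 1 = 2*6*6/12 + 1 = 7.0000.
        Var[R] = 2*n_A*n_B*(2*n_A*n_B - n_A - n_B) / ((n_A+n_B)^2 * (n_A+n_B-1)) = 4320/1584 = 2.7273.
        SD[R] = 1.6514.
Step 4: Continuity-corrected z = (R - 0.5 - E[R]) / SD[R] = (8 - 0.5 - 7.0000) / 1.6514 = 0.3028.
Step 5: Two-sided p-value via normal approximation = 2*(1 - Phi(|z|)) = 0.762069.
Step 6: alpha = 0.05. fail to reject H0.

R = 8, z = 0.3028, p = 0.762069, fail to reject H0.


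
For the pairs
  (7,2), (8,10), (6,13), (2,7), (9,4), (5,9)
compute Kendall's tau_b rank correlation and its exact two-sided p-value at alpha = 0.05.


Step 1: Enumerate the 15 unordered pairs (i,j) with i<j and classify each by sign(x_j-x_i) * sign(y_j-y_i).
  (1,2):dx=+1,dy=+8->C; (1,3):dx=-1,dy=+11->D; (1,4):dx=-5,dy=+5->D; (1,5):dx=+2,dy=+2->C
  (1,6):dx=-2,dy=+7->D; (2,3):dx=-2,dy=+3->D; (2,4):dx=-6,dy=-3->C; (2,5):dx=+1,dy=-6->D
  (2,6):dx=-3,dy=-1->C; (3,4):dx=-4,dy=-6->C; (3,5):dx=+3,dy=-9->D; (3,6):dx=-1,dy=-4->C
  (4,5):dx=+7,dy=-3->D; (4,6):dx=+3,dy=+2->C; (5,6):dx=-4,dy=+5->D
Step 2: C = 7, D = 8, total pairs = 15.
Step 3: tau = (C - D)/(n(n-1)/2) = (7 - 8)/15 = -0.066667.
Step 4: Exact two-sided p-value (enumerate n! = 720 permutations of y under H0): p = 1.000000.
Step 5: alpha = 0.05. fail to reject H0.

tau_b = -0.0667 (C=7, D=8), p = 1.000000, fail to reject H0.


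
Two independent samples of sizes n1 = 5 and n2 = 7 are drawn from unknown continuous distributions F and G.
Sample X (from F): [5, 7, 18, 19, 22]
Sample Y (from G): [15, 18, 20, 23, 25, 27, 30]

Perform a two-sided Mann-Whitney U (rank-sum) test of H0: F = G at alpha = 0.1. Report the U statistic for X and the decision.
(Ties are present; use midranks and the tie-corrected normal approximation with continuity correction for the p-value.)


Step 1: Combine and sort all 12 observations; assign midranks.
sorted (value, group): (5,X), (7,X), (15,Y), (18,X), (18,Y), (19,X), (20,Y), (22,X), (23,Y), (25,Y), (27,Y), (30,Y)
ranks: 5->1, 7->2, 15->3, 18->4.5, 18->4.5, 19->6, 20->7, 22->8, 23->9, 25->10, 27->11, 30->12
Step 2: Rank sum for X: R1 = 1 + 2 + 4.5 + 6 + 8 = 21.5.
Step 3: U_X = R1 - n1(n1+1)/2 = 21.5 - 5*6/2 = 21.5 - 15 = 6.5.
       U_Y = n1*n2 - U_X = 35 - 6.5 = 28.5.
Step 4: Ties are present, so use the tie-corrected normal approximation (with continuity correction) for the p-value.
Step 5: p-value = 0.087602; compare to alpha = 0.1. reject H0.

U_X = 6.5, p = 0.087602, reject H0 at alpha = 0.1.


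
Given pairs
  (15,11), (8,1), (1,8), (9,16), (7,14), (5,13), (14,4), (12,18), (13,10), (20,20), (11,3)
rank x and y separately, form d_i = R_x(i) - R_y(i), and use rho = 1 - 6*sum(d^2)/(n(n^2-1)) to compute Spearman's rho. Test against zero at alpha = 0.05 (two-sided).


Step 1: Rank x and y separately (midranks; no ties here).
rank(x): 15->10, 8->4, 1->1, 9->5, 7->3, 5->2, 14->9, 12->7, 13->8, 20->11, 11->6
rank(y): 11->6, 1->1, 8->4, 16->9, 14->8, 13->7, 4->3, 18->10, 10->5, 20->11, 3->2
Step 2: d_i = R_x(i) - R_y(i); compute d_i^2.
  (10-6)^2=16, (4-1)^2=9, (1-4)^2=9, (5-9)^2=16, (3-8)^2=25, (2-7)^2=25, (9-3)^2=36, (7-10)^2=9, (8-5)^2=9, (11-11)^2=0, (6-2)^2=16
sum(d^2) = 170.
Step 3: rho = 1 - 6*170 / (11*(11^2 - 1)) = 1 - 1020/1320 = 0.227273.
Step 4: Under H0, t = rho * sqrt((n-2)/(1-rho^2)) = 0.7001 ~ t(9).
Step 5: Two-sided p-value from the t-distribution with 9 df = 0.501536.
Step 6: alpha = 0.05. fail to reject H0.

rho = 0.2273, p = 0.501536, fail to reject H0 at alpha = 0.05.


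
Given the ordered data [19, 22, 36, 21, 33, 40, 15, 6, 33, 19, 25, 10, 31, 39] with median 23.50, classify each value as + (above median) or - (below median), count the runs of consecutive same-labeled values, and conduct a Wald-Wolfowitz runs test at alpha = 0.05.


Step 1: Compute median = 23.50; label A = above, B = below.
Labels in order: BBABAABBABABAA  (n_A = 7, n_B = 7)
Step 2: Count runs R = 10.
Step 3: Under H0 (random ordering), E[R] = 2*n_A*n_B/(n_A+n_B) + 1 = 2*7*7/14 + 1 = 8.0000.
        Var[R] = 2*n_A*n_B*(2*n_A*n_B - n_A - n_B) / ((n_A+n_B)^2 * (n_A+n_B-1)) = 8232/2548 = 3.2308.
        SD[R] = 1.7974.
Step 4: Continuity-corrected z = (R - 0.5 - E[R]) / SD[R] = (10 - 0.5 - 8.0000) / 1.7974 = 0.8345.
Step 5: Two-sided p-value via normal approximation = 2*(1 - Phi(|z|)) = 0.403986.
Step 6: alpha = 0.05. fail to reject H0.

R = 10, z = 0.8345, p = 0.403986, fail to reject H0.


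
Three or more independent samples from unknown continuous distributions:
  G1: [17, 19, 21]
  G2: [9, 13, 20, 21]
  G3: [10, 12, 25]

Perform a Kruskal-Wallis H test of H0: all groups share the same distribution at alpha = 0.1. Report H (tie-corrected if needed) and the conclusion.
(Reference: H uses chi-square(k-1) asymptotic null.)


Step 1: Combine all N = 10 observations and assign midranks.
sorted (value, group, rank): (9,G2,1), (10,G3,2), (12,G3,3), (13,G2,4), (17,G1,5), (19,G1,6), (20,G2,7), (21,G1,8.5), (21,G2,8.5), (25,G3,10)
Step 2: Sum ranks within each group.
R_1 = 19.5 (n_1 = 3)
R_2 = 20.5 (n_2 = 4)
R_3 = 15 (n_3 = 3)
Step 3: H = 12/(N(N+1)) * sum(R_i^2/n_i) - 3(N+1)
     = 12/(10*11) * (19.5^2/3 + 20.5^2/4 + 15^2/3) - 3*11
     = 0.109091 * 306.812 - 33
     = 0.470455.
Step 4: Ties present; correction factor C = 1 - 6/(10^3 - 10) = 0.993939. Corrected H = 0.470455 / 0.993939 = 0.473323.
Step 5: Under H0, H ~ chi^2(2); p-value = 0.789258.
Step 6: alpha = 0.1. fail to reject H0.

H = 0.4733, df = 2, p = 0.789258, fail to reject H0.


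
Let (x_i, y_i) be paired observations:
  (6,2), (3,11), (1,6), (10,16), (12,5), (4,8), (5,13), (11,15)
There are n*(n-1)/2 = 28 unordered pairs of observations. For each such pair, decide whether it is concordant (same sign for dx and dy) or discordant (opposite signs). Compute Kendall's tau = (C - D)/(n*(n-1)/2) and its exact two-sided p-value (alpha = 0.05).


Step 1: Enumerate the 28 unordered pairs (i,j) with i<j and classify each by sign(x_j-x_i) * sign(y_j-y_i).
  (1,2):dx=-3,dy=+9->D; (1,3):dx=-5,dy=+4->D; (1,4):dx=+4,dy=+14->C; (1,5):dx=+6,dy=+3->C
  (1,6):dx=-2,dy=+6->D; (1,7):dx=-1,dy=+11->D; (1,8):dx=+5,dy=+13->C; (2,3):dx=-2,dy=-5->C
  (2,4):dx=+7,dy=+5->C; (2,5):dx=+9,dy=-6->D; (2,6):dx=+1,dy=-3->D; (2,7):dx=+2,dy=+2->C
  (2,8):dx=+8,dy=+4->C; (3,4):dx=+9,dy=+10->C; (3,5):dx=+11,dy=-1->D; (3,6):dx=+3,dy=+2->C
  (3,7):dx=+4,dy=+7->C; (3,8):dx=+10,dy=+9->C; (4,5):dx=+2,dy=-11->D; (4,6):dx=-6,dy=-8->C
  (4,7):dx=-5,dy=-3->C; (4,8):dx=+1,dy=-1->D; (5,6):dx=-8,dy=+3->D; (5,7):dx=-7,dy=+8->D
  (5,8):dx=-1,dy=+10->D; (6,7):dx=+1,dy=+5->C; (6,8):dx=+7,dy=+7->C; (7,8):dx=+6,dy=+2->C
Step 2: C = 16, D = 12, total pairs = 28.
Step 3: tau = (C - D)/(n(n-1)/2) = (16 - 12)/28 = 0.142857.
Step 4: Exact two-sided p-value (enumerate n! = 40320 permutations of y under H0): p = 0.719544.
Step 5: alpha = 0.05. fail to reject H0.

tau_b = 0.1429 (C=16, D=12), p = 0.719544, fail to reject H0.


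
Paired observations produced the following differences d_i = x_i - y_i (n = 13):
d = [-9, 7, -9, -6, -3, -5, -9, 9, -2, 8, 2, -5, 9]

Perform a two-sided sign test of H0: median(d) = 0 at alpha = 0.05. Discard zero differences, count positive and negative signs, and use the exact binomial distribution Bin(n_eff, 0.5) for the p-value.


Step 1: Discard zero differences. Original n = 13; n_eff = number of nonzero differences = 13.
Nonzero differences (with sign): -9, +7, -9, -6, -3, -5, -9, +9, -2, +8, +2, -5, +9
Step 2: Count signs: positive = 5, negative = 8.
Step 3: Under H0: P(positive) = 0.5, so the number of positives S ~ Bin(13, 0.5).
Step 4: Two-sided exact p-value = sum of Bin(13,0.5) probabilities at or below the observed probability = 0.581055.
Step 5: alpha = 0.05. fail to reject H0.

n_eff = 13, pos = 5, neg = 8, p = 0.581055, fail to reject H0.


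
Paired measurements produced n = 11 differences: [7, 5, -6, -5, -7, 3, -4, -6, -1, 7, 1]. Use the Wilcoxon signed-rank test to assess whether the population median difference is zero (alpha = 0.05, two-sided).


Step 1: Drop any zero differences (none here) and take |d_i|.
|d| = [7, 5, 6, 5, 7, 3, 4, 6, 1, 7, 1]
Step 2: Midrank |d_i| (ties get averaged ranks).
ranks: |7|->10, |5|->5.5, |6|->7.5, |5|->5.5, |7|->10, |3|->3, |4|->4, |6|->7.5, |1|->1.5, |7|->10, |1|->1.5
Step 3: Attach original signs; sum ranks with positive sign and with negative sign.
W+ = 10 + 5.5 + 3 + 10 + 1.5 = 30
W- = 7.5 + 5.5 + 10 + 4 + 7.5 + 1.5 = 36
(Check: W+ + W- = 66 should equal n(n+1)/2 = 66.)
Step 4: Test statistic W = min(W+, W-) = 30.
Step 5: Ties in |d|, so use the tie-corrected normal approximation.
        E[W] = n(n+1)/4 = 11*12/4 = 33.
        Tie groups: |d|=1 (t=2), |d|=5 (t=2), |d|=6 (t=2), |d|=7 (t=3); sum(t^3 - t) = 42.
        Var[W] = n(n+1)(2n+1)/24 - sum(t^3-t)/48 = 3036/24 - 42/48 = 125.625.
        z = (W - E[W]) / sqrt(Var[W]) = (30 - 33) / 11.2083 = -0.2677.
        Two-sided p = 2*Phi(z) = 0.788961.
Step 6: alpha = 0.05. fail to reject H0.

W+ = 30, W- = 36, W = min = 30, p = 0.788961, fail to reject H0.


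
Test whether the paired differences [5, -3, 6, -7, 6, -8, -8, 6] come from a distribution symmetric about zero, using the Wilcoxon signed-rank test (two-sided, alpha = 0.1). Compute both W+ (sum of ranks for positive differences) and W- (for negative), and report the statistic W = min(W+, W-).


Step 1: Drop any zero differences (none here) and take |d_i|.
|d| = [5, 3, 6, 7, 6, 8, 8, 6]
Step 2: Midrank |d_i| (ties get averaged ranks).
ranks: |5|->2, |3|->1, |6|->4, |7|->6, |6|->4, |8|->7.5, |8|->7.5, |6|->4
Step 3: Attach original signs; sum ranks with positive sign and with negative sign.
W+ = 2 + 4 + 4 + 4 = 14
W- = 1 + 6 + 7.5 + 7.5 = 22
(Check: W+ + W- = 36 should equal n(n+1)/2 = 36.)
Step 4: Test statistic W = min(W+, W-) = 14.
Step 5: Ties in |d|, so use the tie-corrected normal approximation.
        E[W] = n(n+1)/4 = 8*9/4 = 18.
        Tie groups: |d|=6 (t=3), |d|=8 (t=2); sum(t^3 - t) = 30.
        Var[W] = n(n+1)(2n+1)/24 - sum(t^3-t)/48 = 1224/24 - 30/48 = 50.375.
        z = (W - E[W]) / sqrt(Var[W]) = (14 - 18) / 7.0975 = -0.5636.
        Two-sided p = 2*Phi(z) = 0.573043.
Step 6: alpha = 0.1. fail to reject H0.

W+ = 14, W- = 22, W = min = 14, p = 0.573043, fail to reject H0.


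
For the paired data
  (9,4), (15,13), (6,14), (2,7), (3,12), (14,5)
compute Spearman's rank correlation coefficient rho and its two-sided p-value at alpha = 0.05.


Step 1: Rank x and y separately (midranks; no ties here).
rank(x): 9->4, 15->6, 6->3, 2->1, 3->2, 14->5
rank(y): 4->1, 13->5, 14->6, 7->3, 12->4, 5->2
Step 2: d_i = R_x(i) - R_y(i); compute d_i^2.
  (4-1)^2=9, (6-5)^2=1, (3-6)^2=9, (1-3)^2=4, (2-4)^2=4, (5-2)^2=9
sum(d^2) = 36.
Step 3: rho = 1 - 6*36 / (6*(6^2 - 1)) = 1 - 216/210 = -0.028571.
Step 4: Under H0, t = rho * sqrt((n-2)/(1-rho^2)) = -0.0572 ~ t(4).
Step 5: Two-sided p-value from the t-distribution with 4 df = 0.957155.
Step 6: alpha = 0.05. fail to reject H0.

rho = -0.0286, p = 0.957155, fail to reject H0 at alpha = 0.05.


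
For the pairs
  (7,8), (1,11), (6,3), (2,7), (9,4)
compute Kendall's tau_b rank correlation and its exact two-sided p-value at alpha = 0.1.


Step 1: Enumerate the 10 unordered pairs (i,j) with i<j and classify each by sign(x_j-x_i) * sign(y_j-y_i).
  (1,2):dx=-6,dy=+3->D; (1,3):dx=-1,dy=-5->C; (1,4):dx=-5,dy=-1->C; (1,5):dx=+2,dy=-4->D
  (2,3):dx=+5,dy=-8->D; (2,4):dx=+1,dy=-4->D; (2,5):dx=+8,dy=-7->D; (3,4):dx=-4,dy=+4->D
  (3,5):dx=+3,dy=+1->C; (4,5):dx=+7,dy=-3->D
Step 2: C = 3, D = 7, total pairs = 10.
Step 3: tau = (C - D)/(n(n-1)/2) = (3 - 7)/10 = -0.400000.
Step 4: Exact two-sided p-value (enumerate n! = 120 permutations of y under H0): p = 0.483333.
Step 5: alpha = 0.1. fail to reject H0.

tau_b = -0.4000 (C=3, D=7), p = 0.483333, fail to reject H0.


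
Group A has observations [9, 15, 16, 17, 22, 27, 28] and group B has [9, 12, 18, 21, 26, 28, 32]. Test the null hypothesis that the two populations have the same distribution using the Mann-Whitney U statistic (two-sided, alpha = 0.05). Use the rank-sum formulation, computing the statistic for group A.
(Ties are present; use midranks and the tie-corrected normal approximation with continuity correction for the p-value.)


Step 1: Combine and sort all 14 observations; assign midranks.
sorted (value, group): (9,X), (9,Y), (12,Y), (15,X), (16,X), (17,X), (18,Y), (21,Y), (22,X), (26,Y), (27,X), (28,X), (28,Y), (32,Y)
ranks: 9->1.5, 9->1.5, 12->3, 15->4, 16->5, 17->6, 18->7, 21->8, 22->9, 26->10, 27->11, 28->12.5, 28->12.5, 32->14
Step 2: Rank sum for X: R1 = 1.5 + 4 + 5 + 6 + 9 + 11 + 12.5 = 49.
Step 3: U_X = R1 - n1(n1+1)/2 = 49 - 7*8/2 = 49 - 28 = 21.
       U_Y = n1*n2 - U_X = 49 - 21 = 28.
Step 4: Ties are present, so use the tie-corrected normal approximation (with continuity correction) for the p-value.
Step 5: p-value = 0.700852; compare to alpha = 0.05. fail to reject H0.

U_X = 21, p = 0.700852, fail to reject H0 at alpha = 0.05.


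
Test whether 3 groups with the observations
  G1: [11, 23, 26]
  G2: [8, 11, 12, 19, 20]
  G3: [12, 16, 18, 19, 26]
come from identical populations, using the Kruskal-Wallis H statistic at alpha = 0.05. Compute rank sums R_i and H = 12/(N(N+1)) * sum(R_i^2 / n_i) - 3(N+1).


Step 1: Combine all N = 13 observations and assign midranks.
sorted (value, group, rank): (8,G2,1), (11,G1,2.5), (11,G2,2.5), (12,G2,4.5), (12,G3,4.5), (16,G3,6), (18,G3,7), (19,G2,8.5), (19,G3,8.5), (20,G2,10), (23,G1,11), (26,G1,12.5), (26,G3,12.5)
Step 2: Sum ranks within each group.
R_1 = 26 (n_1 = 3)
R_2 = 26.5 (n_2 = 5)
R_3 = 38.5 (n_3 = 5)
Step 3: H = 12/(N(N+1)) * sum(R_i^2/n_i) - 3(N+1)
     = 12/(13*14) * (26^2/3 + 26.5^2/5 + 38.5^2/5) - 3*14
     = 0.065934 * 662.233 - 42
     = 1.663736.
Step 4: Ties present; correction factor C = 1 - 24/(13^3 - 13) = 0.989011. Corrected H = 1.663736 / 0.989011 = 1.682222.
Step 5: Under H0, H ~ chi^2(2); p-value = 0.431231.
Step 6: alpha = 0.05. fail to reject H0.

H = 1.6822, df = 2, p = 0.431231, fail to reject H0.


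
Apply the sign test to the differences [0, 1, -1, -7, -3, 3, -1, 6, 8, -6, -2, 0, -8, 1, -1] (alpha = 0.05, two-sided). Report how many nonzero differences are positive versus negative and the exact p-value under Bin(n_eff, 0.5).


Step 1: Discard zero differences. Original n = 15; n_eff = number of nonzero differences = 13.
Nonzero differences (with sign): +1, -1, -7, -3, +3, -1, +6, +8, -6, -2, -8, +1, -1
Step 2: Count signs: positive = 5, negative = 8.
Step 3: Under H0: P(positive) = 0.5, so the number of positives S ~ Bin(13, 0.5).
Step 4: Two-sided exact p-value = sum of Bin(13,0.5) probabilities at or below the observed probability = 0.581055.
Step 5: alpha = 0.05. fail to reject H0.

n_eff = 13, pos = 5, neg = 8, p = 0.581055, fail to reject H0.


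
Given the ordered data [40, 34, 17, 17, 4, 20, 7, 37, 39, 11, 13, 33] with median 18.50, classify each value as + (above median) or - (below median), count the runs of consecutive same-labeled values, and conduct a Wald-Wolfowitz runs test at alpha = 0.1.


Step 1: Compute median = 18.50; label A = above, B = below.
Labels in order: AABBBABAABBA  (n_A = 6, n_B = 6)
Step 2: Count runs R = 7.
Step 3: Under H0 (random ordering), E[R] = 2*n_A*n_B/(n_A+n_B) + 1 = 2*6*6/12 + 1 = 7.0000.
        Var[R] = 2*n_A*n_B*(2*n_A*n_B - n_A - n_B) / ((n_A+n_B)^2 * (n_A+n_B-1)) = 4320/1584 = 2.7273.
        SD[R] = 1.6514.
Step 4: R = E[R], so z = 0 with no continuity correction.
Step 5: Two-sided p-value via normal approximation = 2*(1 - Phi(|z|)) = 1.000000.
Step 6: alpha = 0.1. fail to reject H0.

R = 7, z = 0.0000, p = 1.000000, fail to reject H0.


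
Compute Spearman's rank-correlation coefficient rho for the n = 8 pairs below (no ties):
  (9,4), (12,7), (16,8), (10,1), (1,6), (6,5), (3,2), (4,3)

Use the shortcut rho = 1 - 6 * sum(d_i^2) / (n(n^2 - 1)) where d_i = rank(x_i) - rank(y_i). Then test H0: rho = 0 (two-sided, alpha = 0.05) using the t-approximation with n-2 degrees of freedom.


Step 1: Rank x and y separately (midranks; no ties here).
rank(x): 9->5, 12->7, 16->8, 10->6, 1->1, 6->4, 3->2, 4->3
rank(y): 4->4, 7->7, 8->8, 1->1, 6->6, 5->5, 2->2, 3->3
Step 2: d_i = R_x(i) - R_y(i); compute d_i^2.
  (5-4)^2=1, (7-7)^2=0, (8-8)^2=0, (6-1)^2=25, (1-6)^2=25, (4-5)^2=1, (2-2)^2=0, (3-3)^2=0
sum(d^2) = 52.
Step 3: rho = 1 - 6*52 / (8*(8^2 - 1)) = 1 - 312/504 = 0.380952.
Step 4: Under H0, t = rho * sqrt((n-2)/(1-rho^2)) = 1.0092 ~ t(6).
Step 5: Two-sided p-value from the t-distribution with 6 df = 0.351813.
Step 6: alpha = 0.05. fail to reject H0.

rho = 0.3810, p = 0.351813, fail to reject H0 at alpha = 0.05.


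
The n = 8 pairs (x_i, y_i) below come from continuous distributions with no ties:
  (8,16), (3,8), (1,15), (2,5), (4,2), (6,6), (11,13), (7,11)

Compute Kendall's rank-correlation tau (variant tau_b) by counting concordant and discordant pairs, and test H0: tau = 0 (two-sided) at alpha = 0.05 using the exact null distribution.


Step 1: Enumerate the 28 unordered pairs (i,j) with i<j and classify each by sign(x_j-x_i) * sign(y_j-y_i).
  (1,2):dx=-5,dy=-8->C; (1,3):dx=-7,dy=-1->C; (1,4):dx=-6,dy=-11->C; (1,5):dx=-4,dy=-14->C
  (1,6):dx=-2,dy=-10->C; (1,7):dx=+3,dy=-3->D; (1,8):dx=-1,dy=-5->C; (2,3):dx=-2,dy=+7->D
  (2,4):dx=-1,dy=-3->C; (2,5):dx=+1,dy=-6->D; (2,6):dx=+3,dy=-2->D; (2,7):dx=+8,dy=+5->C
  (2,8):dx=+4,dy=+3->C; (3,4):dx=+1,dy=-10->D; (3,5):dx=+3,dy=-13->D; (3,6):dx=+5,dy=-9->D
  (3,7):dx=+10,dy=-2->D; (3,8):dx=+6,dy=-4->D; (4,5):dx=+2,dy=-3->D; (4,6):dx=+4,dy=+1->C
  (4,7):dx=+9,dy=+8->C; (4,8):dx=+5,dy=+6->C; (5,6):dx=+2,dy=+4->C; (5,7):dx=+7,dy=+11->C
  (5,8):dx=+3,dy=+9->C; (6,7):dx=+5,dy=+7->C; (6,8):dx=+1,dy=+5->C; (7,8):dx=-4,dy=-2->C
Step 2: C = 18, D = 10, total pairs = 28.
Step 3: tau = (C - D)/(n(n-1)/2) = (18 - 10)/28 = 0.285714.
Step 4: Exact two-sided p-value (enumerate n! = 40320 permutations of y under H0): p = 0.398760.
Step 5: alpha = 0.05. fail to reject H0.

tau_b = 0.2857 (C=18, D=10), p = 0.398760, fail to reject H0.


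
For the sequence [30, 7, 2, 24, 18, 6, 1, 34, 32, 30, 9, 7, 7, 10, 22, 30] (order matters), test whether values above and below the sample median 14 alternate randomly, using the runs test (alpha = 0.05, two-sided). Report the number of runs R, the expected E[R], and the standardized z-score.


Step 1: Compute median = 14; label A = above, B = below.
Labels in order: ABBAABBAAABBBBAA  (n_A = 8, n_B = 8)
Step 2: Count runs R = 7.
Step 3: Under H0 (random ordering), E[R] = 2*n_A*n_B/(n_A+n_B) + 1 = 2*8*8/16 + 1 = 9.0000.
        Var[R] = 2*n_A*n_B*(2*n_A*n_B - n_A - n_B) / ((n_A+n_B)^2 * (n_A+n_B-1)) = 14336/3840 = 3.7333.
        SD[R] = 1.9322.
Step 4: Continuity-corrected z = (R + 0.5 - E[R]) / SD[R] = (7 + 0.5 - 9.0000) / 1.9322 = -0.7763.
Step 5: Two-sided p-value via normal approximation = 2*(1 - Phi(|z|)) = 0.437558.
Step 6: alpha = 0.05. fail to reject H0.

R = 7, z = -0.7763, p = 0.437558, fail to reject H0.


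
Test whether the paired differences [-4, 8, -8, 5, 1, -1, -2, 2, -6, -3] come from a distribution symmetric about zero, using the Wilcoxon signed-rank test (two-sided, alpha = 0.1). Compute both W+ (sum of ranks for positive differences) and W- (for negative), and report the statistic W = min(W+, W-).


Step 1: Drop any zero differences (none here) and take |d_i|.
|d| = [4, 8, 8, 5, 1, 1, 2, 2, 6, 3]
Step 2: Midrank |d_i| (ties get averaged ranks).
ranks: |4|->6, |8|->9.5, |8|->9.5, |5|->7, |1|->1.5, |1|->1.5, |2|->3.5, |2|->3.5, |6|->8, |3|->5
Step 3: Attach original signs; sum ranks with positive sign and with negative sign.
W+ = 9.5 + 7 + 1.5 + 3.5 = 21.5
W- = 6 + 9.5 + 1.5 + 3.5 + 8 + 5 = 33.5
(Check: W+ + W- = 55 should equal n(n+1)/2 = 55.)
Step 4: Test statistic W = min(W+, W-) = 21.5.
Step 5: Ties in |d|, so use the tie-corrected normal approximation.
        E[W] = n(n+1)/4 = 10*11/4 = 27.5.
        Tie groups: |d|=1 (t=2), |d|=2 (t=2), |d|=8 (t=2); sum(t^3 - t) = 18.
        Var[W] = n(n+1)(2n+1)/24 - sum(t^3-t)/48 = 2310/24 - 18/48 = 95.875.
        z = (W - E[W]) / sqrt(Var[W]) = (21.5 - 27.5) / 9.7916 = -0.6128.
        Two-sided p = 2*Phi(z) = 0.540027.
Step 6: alpha = 0.1. fail to reject H0.

W+ = 21.5, W- = 33.5, W = min = 21.5, p = 0.540027, fail to reject H0.


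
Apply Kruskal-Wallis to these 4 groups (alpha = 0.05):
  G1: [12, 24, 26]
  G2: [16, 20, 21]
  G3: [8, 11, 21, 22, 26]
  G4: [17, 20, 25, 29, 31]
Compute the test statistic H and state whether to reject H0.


Step 1: Combine all N = 16 observations and assign midranks.
sorted (value, group, rank): (8,G3,1), (11,G3,2), (12,G1,3), (16,G2,4), (17,G4,5), (20,G2,6.5), (20,G4,6.5), (21,G2,8.5), (21,G3,8.5), (22,G3,10), (24,G1,11), (25,G4,12), (26,G1,13.5), (26,G3,13.5), (29,G4,15), (31,G4,16)
Step 2: Sum ranks within each group.
R_1 = 27.5 (n_1 = 3)
R_2 = 19 (n_2 = 3)
R_3 = 35 (n_3 = 5)
R_4 = 54.5 (n_4 = 5)
Step 3: H = 12/(N(N+1)) * sum(R_i^2/n_i) - 3(N+1)
     = 12/(16*17) * (27.5^2/3 + 19^2/3 + 35^2/5 + 54.5^2/5) - 3*17
     = 0.044118 * 1211.47 - 51
     = 2.447059.
Step 4: Ties present; correction factor C = 1 - 18/(16^3 - 16) = 0.995588. Corrected H = 2.447059 / 0.995588 = 2.457903.
Step 5: Under H0, H ~ chi^2(3); p-value = 0.482947.
Step 6: alpha = 0.05. fail to reject H0.

H = 2.4579, df = 3, p = 0.482947, fail to reject H0.


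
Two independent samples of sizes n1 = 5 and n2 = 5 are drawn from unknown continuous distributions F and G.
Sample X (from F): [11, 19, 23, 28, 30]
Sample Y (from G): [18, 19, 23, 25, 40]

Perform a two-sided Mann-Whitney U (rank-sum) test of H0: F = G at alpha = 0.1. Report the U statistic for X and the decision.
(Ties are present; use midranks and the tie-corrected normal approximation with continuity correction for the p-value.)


Step 1: Combine and sort all 10 observations; assign midranks.
sorted (value, group): (11,X), (18,Y), (19,X), (19,Y), (23,X), (23,Y), (25,Y), (28,X), (30,X), (40,Y)
ranks: 11->1, 18->2, 19->3.5, 19->3.5, 23->5.5, 23->5.5, 25->7, 28->8, 30->9, 40->10
Step 2: Rank sum for X: R1 = 1 + 3.5 + 5.5 + 8 + 9 = 27.
Step 3: U_X = R1 - n1(n1+1)/2 = 27 - 5*6/2 = 27 - 15 = 12.
       U_Y = n1*n2 - U_X = 25 - 12 = 13.
Step 4: Ties are present, so use the tie-corrected normal approximation (with continuity correction) for the p-value.
Step 5: p-value = 1.000000; compare to alpha = 0.1. fail to reject H0.

U_X = 12, p = 1.000000, fail to reject H0 at alpha = 0.1.


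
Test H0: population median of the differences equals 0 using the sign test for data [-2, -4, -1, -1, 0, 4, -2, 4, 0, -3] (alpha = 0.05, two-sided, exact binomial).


Step 1: Discard zero differences. Original n = 10; n_eff = number of nonzero differences = 8.
Nonzero differences (with sign): -2, -4, -1, -1, +4, -2, +4, -3
Step 2: Count signs: positive = 2, negative = 6.
Step 3: Under H0: P(positive) = 0.5, so the number of positives S ~ Bin(8, 0.5).
Step 4: Two-sided exact p-value = sum of Bin(8,0.5) probabilities at or below the observed probability = 0.289062.
Step 5: alpha = 0.05. fail to reject H0.

n_eff = 8, pos = 2, neg = 6, p = 0.289062, fail to reject H0.


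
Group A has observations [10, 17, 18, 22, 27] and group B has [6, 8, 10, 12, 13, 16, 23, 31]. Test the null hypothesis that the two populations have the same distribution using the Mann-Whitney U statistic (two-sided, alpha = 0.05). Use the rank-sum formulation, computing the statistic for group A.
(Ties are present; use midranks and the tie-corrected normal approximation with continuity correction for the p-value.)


Step 1: Combine and sort all 13 observations; assign midranks.
sorted (value, group): (6,Y), (8,Y), (10,X), (10,Y), (12,Y), (13,Y), (16,Y), (17,X), (18,X), (22,X), (23,Y), (27,X), (31,Y)
ranks: 6->1, 8->2, 10->3.5, 10->3.5, 12->5, 13->6, 16->7, 17->8, 18->9, 22->10, 23->11, 27->12, 31->13
Step 2: Rank sum for X: R1 = 3.5 + 8 + 9 + 10 + 12 = 42.5.
Step 3: U_X = R1 - n1(n1+1)/2 = 42.5 - 5*6/2 = 42.5 - 15 = 27.5.
       U_Y = n1*n2 - U_X = 40 - 27.5 = 12.5.
Step 4: Ties are present, so use the tie-corrected normal approximation (with continuity correction) for the p-value.
Step 5: p-value = 0.304842; compare to alpha = 0.05. fail to reject H0.

U_X = 27.5, p = 0.304842, fail to reject H0 at alpha = 0.05.


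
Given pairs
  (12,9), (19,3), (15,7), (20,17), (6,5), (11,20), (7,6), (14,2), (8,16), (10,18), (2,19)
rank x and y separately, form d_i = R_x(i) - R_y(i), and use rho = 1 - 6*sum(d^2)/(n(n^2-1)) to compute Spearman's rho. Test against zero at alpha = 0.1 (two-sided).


Step 1: Rank x and y separately (midranks; no ties here).
rank(x): 12->7, 19->10, 15->9, 20->11, 6->2, 11->6, 7->3, 14->8, 8->4, 10->5, 2->1
rank(y): 9->6, 3->2, 7->5, 17->8, 5->3, 20->11, 6->4, 2->1, 16->7, 18->9, 19->10
Step 2: d_i = R_x(i) - R_y(i); compute d_i^2.
  (7-6)^2=1, (10-2)^2=64, (9-5)^2=16, (11-8)^2=9, (2-3)^2=1, (6-11)^2=25, (3-4)^2=1, (8-1)^2=49, (4-7)^2=9, (5-9)^2=16, (1-10)^2=81
sum(d^2) = 272.
Step 3: rho = 1 - 6*272 / (11*(11^2 - 1)) = 1 - 1632/1320 = -0.236364.
Step 4: Under H0, t = rho * sqrt((n-2)/(1-rho^2)) = -0.7298 ~ t(9).
Step 5: Two-sided p-value from the t-distribution with 9 df = 0.484091.
Step 6: alpha = 0.1. fail to reject H0.

rho = -0.2364, p = 0.484091, fail to reject H0 at alpha = 0.1.


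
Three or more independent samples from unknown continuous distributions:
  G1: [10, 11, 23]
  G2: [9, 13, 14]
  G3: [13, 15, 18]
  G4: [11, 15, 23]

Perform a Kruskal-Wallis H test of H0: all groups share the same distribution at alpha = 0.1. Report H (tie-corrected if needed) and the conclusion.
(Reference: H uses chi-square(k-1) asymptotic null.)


Step 1: Combine all N = 12 observations and assign midranks.
sorted (value, group, rank): (9,G2,1), (10,G1,2), (11,G1,3.5), (11,G4,3.5), (13,G2,5.5), (13,G3,5.5), (14,G2,7), (15,G3,8.5), (15,G4,8.5), (18,G3,10), (23,G1,11.5), (23,G4,11.5)
Step 2: Sum ranks within each group.
R_1 = 17 (n_1 = 3)
R_2 = 13.5 (n_2 = 3)
R_3 = 24 (n_3 = 3)
R_4 = 23.5 (n_4 = 3)
Step 3: H = 12/(N(N+1)) * sum(R_i^2/n_i) - 3(N+1)
     = 12/(12*13) * (17^2/3 + 13.5^2/3 + 24^2/3 + 23.5^2/3) - 3*13
     = 0.076923 * 533.167 - 39
     = 2.012821.
Step 4: Ties present; correction factor C = 1 - 24/(12^3 - 12) = 0.986014. Corrected H = 2.012821 / 0.986014 = 2.041371.
Step 5: Under H0, H ~ chi^2(3); p-value = 0.563865.
Step 6: alpha = 0.1. fail to reject H0.

H = 2.0414, df = 3, p = 0.563865, fail to reject H0.


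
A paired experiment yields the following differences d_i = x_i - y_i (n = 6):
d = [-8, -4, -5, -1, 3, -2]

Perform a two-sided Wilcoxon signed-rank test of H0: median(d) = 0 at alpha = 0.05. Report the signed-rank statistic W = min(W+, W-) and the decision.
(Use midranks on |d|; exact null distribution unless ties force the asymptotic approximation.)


Step 1: Drop any zero differences (none here) and take |d_i|.
|d| = [8, 4, 5, 1, 3, 2]
Step 2: Midrank |d_i| (ties get averaged ranks).
ranks: |8|->6, |4|->4, |5|->5, |1|->1, |3|->3, |2|->2
Step 3: Attach original signs; sum ranks with positive sign and with negative sign.
W+ = 3 = 3
W- = 6 + 4 + 5 + 1 + 2 = 18
(Check: W+ + W- = 21 should equal n(n+1)/2 = 21.)
Step 4: Test statistic W = min(W+, W-) = 3.
Step 5: No ties, so the exact null distribution over the 2^6 = 64 sign assignments gives the two-sided p-value = 0.156250.
Step 6: alpha = 0.05. fail to reject H0.

W+ = 3, W- = 18, W = min = 3, p = 0.156250, fail to reject H0.


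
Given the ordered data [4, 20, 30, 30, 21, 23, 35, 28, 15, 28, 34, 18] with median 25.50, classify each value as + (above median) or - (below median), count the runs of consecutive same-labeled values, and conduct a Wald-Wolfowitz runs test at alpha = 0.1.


Step 1: Compute median = 25.50; label A = above, B = below.
Labels in order: BBAABBAABAAB  (n_A = 6, n_B = 6)
Step 2: Count runs R = 7.
Step 3: Under H0 (random ordering), E[R] = 2*n_A*n_B/(n_A+n_B) + 1 = 2*6*6/12 + 1 = 7.0000.
        Var[R] = 2*n_A*n_B*(2*n_A*n_B - n_A - n_B) / ((n_A+n_B)^2 * (n_A+n_B-1)) = 4320/1584 = 2.7273.
        SD[R] = 1.6514.
Step 4: R = E[R], so z = 0 with no continuity correction.
Step 5: Two-sided p-value via normal approximation = 2*(1 - Phi(|z|)) = 1.000000.
Step 6: alpha = 0.1. fail to reject H0.

R = 7, z = 0.0000, p = 1.000000, fail to reject H0.


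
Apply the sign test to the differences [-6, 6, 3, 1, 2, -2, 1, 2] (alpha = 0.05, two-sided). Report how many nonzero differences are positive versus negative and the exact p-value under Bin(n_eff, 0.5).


Step 1: Discard zero differences. Original n = 8; n_eff = number of nonzero differences = 8.
Nonzero differences (with sign): -6, +6, +3, +1, +2, -2, +1, +2
Step 2: Count signs: positive = 6, negative = 2.
Step 3: Under H0: P(positive) = 0.5, so the number of positives S ~ Bin(8, 0.5).
Step 4: Two-sided exact p-value = sum of Bin(8,0.5) probabilities at or below the observed probability = 0.289062.
Step 5: alpha = 0.05. fail to reject H0.

n_eff = 8, pos = 6, neg = 2, p = 0.289062, fail to reject H0.


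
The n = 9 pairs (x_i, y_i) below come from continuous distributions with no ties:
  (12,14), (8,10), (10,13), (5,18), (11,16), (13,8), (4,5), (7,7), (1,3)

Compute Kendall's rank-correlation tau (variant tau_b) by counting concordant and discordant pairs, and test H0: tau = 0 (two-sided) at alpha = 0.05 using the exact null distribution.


Step 1: Enumerate the 36 unordered pairs (i,j) with i<j and classify each by sign(x_j-x_i) * sign(y_j-y_i).
  (1,2):dx=-4,dy=-4->C; (1,3):dx=-2,dy=-1->C; (1,4):dx=-7,dy=+4->D; (1,5):dx=-1,dy=+2->D
  (1,6):dx=+1,dy=-6->D; (1,7):dx=-8,dy=-9->C; (1,8):dx=-5,dy=-7->C; (1,9):dx=-11,dy=-11->C
  (2,3):dx=+2,dy=+3->C; (2,4):dx=-3,dy=+8->D; (2,5):dx=+3,dy=+6->C; (2,6):dx=+5,dy=-2->D
  (2,7):dx=-4,dy=-5->C; (2,8):dx=-1,dy=-3->C; (2,9):dx=-7,dy=-7->C; (3,4):dx=-5,dy=+5->D
  (3,5):dx=+1,dy=+3->C; (3,6):dx=+3,dy=-5->D; (3,7):dx=-6,dy=-8->C; (3,8):dx=-3,dy=-6->C
  (3,9):dx=-9,dy=-10->C; (4,5):dx=+6,dy=-2->D; (4,6):dx=+8,dy=-10->D; (4,7):dx=-1,dy=-13->C
  (4,8):dx=+2,dy=-11->D; (4,9):dx=-4,dy=-15->C; (5,6):dx=+2,dy=-8->D; (5,7):dx=-7,dy=-11->C
  (5,8):dx=-4,dy=-9->C; (5,9):dx=-10,dy=-13->C; (6,7):dx=-9,dy=-3->C; (6,8):dx=-6,dy=-1->C
  (6,9):dx=-12,dy=-5->C; (7,8):dx=+3,dy=+2->C; (7,9):dx=-3,dy=-2->C; (8,9):dx=-6,dy=-4->C
Step 2: C = 25, D = 11, total pairs = 36.
Step 3: tau = (C - D)/(n(n-1)/2) = (25 - 11)/36 = 0.388889.
Step 4: Exact two-sided p-value (enumerate n! = 362880 permutations of y under H0): p = 0.180181.
Step 5: alpha = 0.05. fail to reject H0.

tau_b = 0.3889 (C=25, D=11), p = 0.180181, fail to reject H0.


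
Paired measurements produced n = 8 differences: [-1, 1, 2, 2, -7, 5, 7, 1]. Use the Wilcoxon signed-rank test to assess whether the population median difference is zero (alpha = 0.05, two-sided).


Step 1: Drop any zero differences (none here) and take |d_i|.
|d| = [1, 1, 2, 2, 7, 5, 7, 1]
Step 2: Midrank |d_i| (ties get averaged ranks).
ranks: |1|->2, |1|->2, |2|->4.5, |2|->4.5, |7|->7.5, |5|->6, |7|->7.5, |1|->2
Step 3: Attach original signs; sum ranks with positive sign and with negative sign.
W+ = 2 + 4.5 + 4.5 + 6 + 7.5 + 2 = 26.5
W- = 2 + 7.5 = 9.5
(Check: W+ + W- = 36 should equal n(n+1)/2 = 36.)
Step 4: Test statistic W = min(W+, W-) = 9.5.
Step 5: Ties in |d|, so use the tie-corrected normal approximation.
        E[W] = n(n+1)/4 = 8*9/4 = 18.
        Tie groups: |d|=1 (t=3), |d|=2 (t=2), |d|=7 (t=2); sum(t^3 - t) = 36.
        Var[W] = n(n+1)(2n+1)/24 - sum(t^3-t)/48 = 1224/24 - 36/48 = 50.25.
        z = (W - E[W]) / sqrt(Var[W]) = (9.5 - 18) / 7.0887 = -1.1991.
        Two-sided p = 2*Phi(z) = 0.230494.
Step 6: alpha = 0.05. fail to reject H0.

W+ = 26.5, W- = 9.5, W = min = 9.5, p = 0.230494, fail to reject H0.


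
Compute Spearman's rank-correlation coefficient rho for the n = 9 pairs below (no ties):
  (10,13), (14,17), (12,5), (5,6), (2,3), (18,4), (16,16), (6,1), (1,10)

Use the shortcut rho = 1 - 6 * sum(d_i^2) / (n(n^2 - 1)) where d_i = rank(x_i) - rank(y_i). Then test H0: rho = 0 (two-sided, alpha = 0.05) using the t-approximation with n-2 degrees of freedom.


Step 1: Rank x and y separately (midranks; no ties here).
rank(x): 10->5, 14->7, 12->6, 5->3, 2->2, 18->9, 16->8, 6->4, 1->1
rank(y): 13->7, 17->9, 5->4, 6->5, 3->2, 4->3, 16->8, 1->1, 10->6
Step 2: d_i = R_x(i) - R_y(i); compute d_i^2.
  (5-7)^2=4, (7-9)^2=4, (6-4)^2=4, (3-5)^2=4, (2-2)^2=0, (9-3)^2=36, (8-8)^2=0, (4-1)^2=9, (1-6)^2=25
sum(d^2) = 86.
Step 3: rho = 1 - 6*86 / (9*(9^2 - 1)) = 1 - 516/720 = 0.283333.
Step 4: Under H0, t = rho * sqrt((n-2)/(1-rho^2)) = 0.7817 ~ t(7).
Step 5: Two-sided p-value from the t-distribution with 7 df = 0.460030.
Step 6: alpha = 0.05. fail to reject H0.

rho = 0.2833, p = 0.460030, fail to reject H0 at alpha = 0.05.
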